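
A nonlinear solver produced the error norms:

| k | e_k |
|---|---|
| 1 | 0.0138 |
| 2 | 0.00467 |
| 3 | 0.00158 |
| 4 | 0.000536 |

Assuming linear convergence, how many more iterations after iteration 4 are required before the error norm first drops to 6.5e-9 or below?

Rate ρ ≈ e_4/e_3 = 0.000536/0.00158 = 0.3392.
After j more steps, e_{4+j} ≈ 0.000536·ρ^j; need ρ^j ≤ 6.5e-9/0.000536 = 1.21269e-05.
j ≥ ln(1.21269e-05)/ln(0.3392) = -11.3201/-1.08117 = 10.470.
So 11 more iterations are needed.

11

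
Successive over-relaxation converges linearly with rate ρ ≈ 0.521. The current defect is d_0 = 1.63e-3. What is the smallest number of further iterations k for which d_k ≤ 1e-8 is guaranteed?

19

After k steps, d_k ≈ 1.63e-3·0.521^k.
Need 0.521^k ≤ 1e-8/1.63e-3 = 6.13497e-06.
k ≥ ln(6.13497e-06)/ln(0.521) = -12.0015/-0.65201 = 18.407.
Smallest integer k = 19.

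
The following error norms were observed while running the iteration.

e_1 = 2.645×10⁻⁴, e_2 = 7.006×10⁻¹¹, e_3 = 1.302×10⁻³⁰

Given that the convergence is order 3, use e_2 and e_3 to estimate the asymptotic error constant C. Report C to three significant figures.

C ≈ e_3 / e_2^3
  = 1.302×10⁻³⁰ / (7.006×10⁻¹¹)^3
  = 1.302×10⁻³⁰ / 3.43883e-31 ≈ 3.7862

3.79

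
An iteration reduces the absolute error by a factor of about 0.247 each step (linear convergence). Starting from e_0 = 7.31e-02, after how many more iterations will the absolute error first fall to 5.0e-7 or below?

9

After k steps, e_k ≈ 7.31e-02·0.247^k.
Need 0.247^k ≤ 5.0e-7/7.31e-02 = 6.83995e-06.
k ≥ ln(6.83995e-06)/ln(0.247) = -11.8927/-1.39837 = 8.505.
Smallest integer k = 9.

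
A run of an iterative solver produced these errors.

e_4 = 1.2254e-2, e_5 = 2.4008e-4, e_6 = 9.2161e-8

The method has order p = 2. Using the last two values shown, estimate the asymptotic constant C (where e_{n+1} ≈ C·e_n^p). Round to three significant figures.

C ≈ e_6 / e_5^2
  = 9.2161e-8 / (2.4008e-4)^2
  = 9.2161e-8 / 5.76384e-08 ≈ 1.599

1.60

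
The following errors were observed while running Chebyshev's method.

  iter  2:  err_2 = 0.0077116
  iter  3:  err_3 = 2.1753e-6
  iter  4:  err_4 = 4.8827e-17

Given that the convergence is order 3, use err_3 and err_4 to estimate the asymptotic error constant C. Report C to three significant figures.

C ≈ err_4 / err_3^3
  = 4.8827e-17 / (2.1753e-6)^3
  = 4.8827e-17 / 1.02934e-17 ≈ 4.7435

4.74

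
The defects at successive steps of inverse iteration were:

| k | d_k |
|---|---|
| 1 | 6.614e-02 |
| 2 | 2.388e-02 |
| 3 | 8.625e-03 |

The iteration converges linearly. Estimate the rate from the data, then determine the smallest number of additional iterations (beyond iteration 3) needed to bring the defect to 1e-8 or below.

14

Rate ρ ≈ d_3/d_2 = 8.625e-03/2.388e-02 = 0.3612.
After j more steps, d_{3+j} ≈ 8.625e-03·ρ^j; need ρ^j ≤ 1e-8/8.625e-03 = 1.15942e-06.
j ≥ ln(1.15942e-06)/ln(0.3612) = -13.6676/-1.01832 = 13.422.
So 14 more iterations are needed.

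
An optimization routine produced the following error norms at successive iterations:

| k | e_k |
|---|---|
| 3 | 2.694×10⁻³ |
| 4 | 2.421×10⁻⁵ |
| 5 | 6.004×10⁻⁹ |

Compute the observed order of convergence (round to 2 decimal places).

1.76

p ≈ ln(e_5/e_4) / ln(e_4/e_3)
  = ln(6.004×10⁻⁹/2.421×10⁻⁵) / ln(2.421×10⁻⁵/2.694×10⁻³)
  = ln(0.000247997) / ln(0.00898664)
  = -8.30209 / -4.71202 ≈ 1.76190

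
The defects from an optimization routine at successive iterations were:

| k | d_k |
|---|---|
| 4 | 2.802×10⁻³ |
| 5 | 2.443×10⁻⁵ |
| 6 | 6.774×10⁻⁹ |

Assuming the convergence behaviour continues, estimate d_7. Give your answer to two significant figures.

First estimate the order: p ≈ ln(d_6/d_5) / ln(d_5/d_4) = ln(6.774×10⁻⁹/2.443×10⁻⁵)/ln(2.443×10⁻⁵/2.802×10⁻³) = ln(0.000277282)/ln(0.00871877) ≈ 1.7271.
Then d_7 ≈ d_6·(d_6/d_5)^p = 6.774×10⁻⁹·(0.000277282)^1.7271 = 6.774×10⁻⁹·7.18737e-07 ≈ 4.869e-15.

4.9e-15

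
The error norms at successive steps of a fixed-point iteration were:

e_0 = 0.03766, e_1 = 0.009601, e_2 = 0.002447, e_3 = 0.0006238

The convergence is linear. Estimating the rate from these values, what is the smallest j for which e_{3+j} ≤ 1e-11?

14

Rate ρ ≈ e_3/e_2 = 0.0006238/0.002447 = 0.2549.
After j more steps, e_{3+j} ≈ 0.0006238·ρ^j; need ρ^j ≤ 1e-11/0.0006238 = 1.60308e-08.
j ≥ ln(1.60308e-08)/ln(0.2549) = -17.9488/-1.36688 = 13.131.
So 14 more iterations are needed.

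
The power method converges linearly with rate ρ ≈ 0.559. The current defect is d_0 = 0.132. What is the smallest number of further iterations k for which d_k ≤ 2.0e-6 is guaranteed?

20

After k steps, d_k ≈ 0.132·0.559^k.
Need 0.559^k ≤ 2.0e-6/0.132 = 1.51515e-05.
k ≥ ln(1.51515e-05)/ln(0.559) = -11.0974/-0.58161 = 19.080.
Smallest integer k = 20.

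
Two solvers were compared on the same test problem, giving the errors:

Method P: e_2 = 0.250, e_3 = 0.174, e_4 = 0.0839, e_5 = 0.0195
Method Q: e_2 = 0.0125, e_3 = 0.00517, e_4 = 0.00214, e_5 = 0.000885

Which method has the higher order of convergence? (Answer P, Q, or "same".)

Method P: p ≈ ln(0.0195/0.0839)/ln(0.0839/0.174) ≈ 2.00.
Method Q: p ≈ ln(0.000885/0.00214)/ln(0.00214/0.00517) ≈ 1.00.
Method P has the higher order (≈2.0 vs ≈1.0).

P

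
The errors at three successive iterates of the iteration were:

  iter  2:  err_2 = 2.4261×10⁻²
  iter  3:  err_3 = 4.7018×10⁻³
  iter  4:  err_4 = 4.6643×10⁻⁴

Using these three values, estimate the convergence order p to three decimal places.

p ≈ ln(err_4/err_3) / ln(err_3/err_2)
  = ln(4.6643×10⁻⁴/4.7018×10⁻³) / ln(4.7018×10⁻³/2.4261×10⁻²)
  = ln(0.0992024) / ln(0.193801)
  = -2.310593 / -1.640923 ≈ 1.408106

1.408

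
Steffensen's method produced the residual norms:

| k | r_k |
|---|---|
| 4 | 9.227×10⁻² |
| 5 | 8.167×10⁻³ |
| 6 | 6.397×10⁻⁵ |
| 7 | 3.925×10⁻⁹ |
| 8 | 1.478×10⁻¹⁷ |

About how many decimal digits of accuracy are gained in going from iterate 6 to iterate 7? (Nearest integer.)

Digits gained ≈ log₁₀(r_6/r_7) = log₁₀(6.397×10⁻⁵/3.925×10⁻⁹) = log₁₀(16298.1) ≈ 4.212.

4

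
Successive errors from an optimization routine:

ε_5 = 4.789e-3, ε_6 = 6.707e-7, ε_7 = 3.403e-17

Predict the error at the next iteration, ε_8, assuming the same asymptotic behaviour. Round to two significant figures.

First estimate the order: p ≈ ln(ε_7/ε_6) / ln(ε_6/ε_5) = ln(3.403e-17/6.707e-7)/ln(6.707e-7/4.789e-3) = ln(5.0738e-11)/ln(0.00014005) ≈ 2.6714.
Then ε_8 ≈ ε_7·(ε_7/ε_6)^p = 3.403e-17·(5.0738e-11)^2.6714 = 3.403e-17·3.15375e-28 ≈ 1.073e-44.

1.1e-44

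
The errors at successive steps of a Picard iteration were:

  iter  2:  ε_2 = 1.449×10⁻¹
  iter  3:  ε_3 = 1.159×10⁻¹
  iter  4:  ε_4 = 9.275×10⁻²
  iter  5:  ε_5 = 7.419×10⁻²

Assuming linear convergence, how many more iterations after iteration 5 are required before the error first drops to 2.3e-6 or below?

47

Rate ρ ≈ ε_5/ε_4 = 7.419×10⁻²/9.275×10⁻² = 0.7999.
After j more steps, ε_{5+j} ≈ 7.419×10⁻²·ρ^j; need ρ^j ≤ 2.3e-6/7.419×10⁻² = 3.10015e-05.
j ≥ ln(3.10015e-05)/ln(0.7999) = -10.3815/-0.22327 = 46.498.
So 47 more iterations are needed.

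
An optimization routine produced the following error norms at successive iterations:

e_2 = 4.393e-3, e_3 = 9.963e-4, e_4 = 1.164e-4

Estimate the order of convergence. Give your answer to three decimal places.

p ≈ ln(e_4/e_3) / ln(e_3/e_2)
  = ln(1.164e-4/9.963e-4) / ln(9.963e-4/4.393e-3)
  = ln(0.116832) / ln(0.226793)
  = -2.147018 / -1.483718 ≈ 1.447053

1.447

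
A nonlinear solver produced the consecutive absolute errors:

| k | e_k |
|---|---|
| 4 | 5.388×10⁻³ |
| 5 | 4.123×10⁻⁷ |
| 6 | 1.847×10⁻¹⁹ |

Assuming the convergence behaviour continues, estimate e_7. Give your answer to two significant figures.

1.7e-56

First estimate the order: p ≈ ln(e_6/e_5) / ln(e_5/e_4) = ln(1.847×10⁻¹⁹/4.123×10⁻⁷)/ln(4.123×10⁻⁷/5.388×10⁻³) = ln(4.47975e-13)/ln(7.65219e-05) ≈ 3.0000.
Then e_7 ≈ e_6·(e_6/e_5)^p = 1.847×10⁻¹⁹·(4.47975e-13)^3.0000 = 1.847×10⁻¹⁹·8.99003e-38 ≈ 1.66e-56.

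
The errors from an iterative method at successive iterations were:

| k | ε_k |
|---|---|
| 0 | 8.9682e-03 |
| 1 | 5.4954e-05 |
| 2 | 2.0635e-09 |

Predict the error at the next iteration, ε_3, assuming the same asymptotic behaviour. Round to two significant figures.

First estimate the order: p ≈ ln(ε_2/ε_1) / ln(ε_1/ε_0) = ln(2.0635e-09/5.4954e-05)/ln(5.4954e-05/8.9682e-03) = ln(3.75496e-05)/ln(0.00612765) ≈ 2.0000.
Then ε_3 ≈ ε_2·(ε_2/ε_1)^p = 2.0635e-09·(3.75496e-05)^2.0000 = 2.0635e-09·1.40997e-09 ≈ 2.909e-18.

2.9e-18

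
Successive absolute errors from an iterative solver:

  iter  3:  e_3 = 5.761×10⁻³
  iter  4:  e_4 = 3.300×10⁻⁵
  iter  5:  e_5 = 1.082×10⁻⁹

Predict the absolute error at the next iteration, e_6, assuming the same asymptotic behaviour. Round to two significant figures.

First estimate the order: p ≈ ln(e_5/e_4) / ln(e_4/e_3) = ln(1.082×10⁻⁹/3.300×10⁻⁵)/ln(3.300×10⁻⁵/5.761×10⁻³) = ln(3.27879e-05)/ln(0.00572817) ≈ 2.0001.
Then e_6 ≈ e_5·(e_5/e_4)^p = 1.082×10⁻⁹·(3.27879e-05)^2.0001 = 1.082×10⁻⁹·1.07394e-09 ≈ 1.162e-18.

1.2e-18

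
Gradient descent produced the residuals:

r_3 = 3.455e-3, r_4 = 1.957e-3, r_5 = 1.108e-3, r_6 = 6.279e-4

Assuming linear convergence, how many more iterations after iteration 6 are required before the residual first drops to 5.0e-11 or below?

29

Rate ρ ≈ r_6/r_5 = 6.279e-4/1.108e-3 = 0.5667.
After j more steps, r_{6+j} ≈ 6.279e-4·ρ^j; need ρ^j ≤ 5.0e-11/6.279e-4 = 7.96305e-08.
j ≥ ln(7.96305e-08)/ln(0.5667) = -16.3459/-0.56793 = 28.782.
So 29 more iterations are needed.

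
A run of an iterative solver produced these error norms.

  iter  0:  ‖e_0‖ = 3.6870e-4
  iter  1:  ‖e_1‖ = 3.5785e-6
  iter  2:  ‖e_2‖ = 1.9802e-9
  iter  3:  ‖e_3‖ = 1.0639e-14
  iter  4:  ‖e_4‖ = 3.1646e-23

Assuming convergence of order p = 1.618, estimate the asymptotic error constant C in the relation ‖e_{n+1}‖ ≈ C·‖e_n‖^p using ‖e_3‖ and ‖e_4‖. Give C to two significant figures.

C ≈ ‖e_4‖ / ‖e_3‖^1.618
  = 3.1646e-23 / (1.0639e-14)^1.618
  = 3.1646e-23 / 2.46335e-23 ≈ 1.2847

1.3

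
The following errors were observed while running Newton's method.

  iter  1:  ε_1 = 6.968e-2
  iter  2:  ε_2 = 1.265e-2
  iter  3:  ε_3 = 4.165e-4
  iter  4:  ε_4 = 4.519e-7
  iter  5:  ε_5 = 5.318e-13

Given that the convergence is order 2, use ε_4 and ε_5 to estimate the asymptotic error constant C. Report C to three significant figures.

C ≈ ε_5 / ε_4^2
  = 5.318e-13 / (4.519e-7)^2
  = 5.318e-13 / 2.04214e-13 ≈ 2.6041

2.60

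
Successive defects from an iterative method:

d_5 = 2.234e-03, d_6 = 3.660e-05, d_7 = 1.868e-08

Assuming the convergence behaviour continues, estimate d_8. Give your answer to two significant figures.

First estimate the order: p ≈ ln(d_7/d_6) / ln(d_6/d_5) = ln(1.868e-08/3.660e-05)/ln(3.660e-05/2.234e-03) = ln(0.000510383)/ln(0.0163832) ≈ 1.8437.
Then d_8 ≈ d_7·(d_7/d_6)^p = 1.868e-08·(0.000510383)^1.8437 = 1.868e-08·8.51821e-07 ≈ 1.591e-14.

1.6e-14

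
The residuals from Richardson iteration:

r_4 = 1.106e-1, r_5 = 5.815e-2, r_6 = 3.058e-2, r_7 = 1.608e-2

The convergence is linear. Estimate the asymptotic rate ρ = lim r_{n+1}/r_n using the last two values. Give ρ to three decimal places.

ρ ≈ r_7/r_6 = 1.608e-2/3.058e-2 = 0.52583

0.526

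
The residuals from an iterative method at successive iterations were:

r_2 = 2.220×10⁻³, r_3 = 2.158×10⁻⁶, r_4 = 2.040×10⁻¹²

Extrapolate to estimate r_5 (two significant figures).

1.8e-24

First estimate the order: p ≈ ln(r_4/r_3) / ln(r_3/r_2) = ln(2.040×10⁻¹²/2.158×10⁻⁶)/ln(2.158×10⁻⁶/2.220×10⁻³) = ln(9.4532e-07)/ln(0.000972072) ≈ 1.9999.
Then r_5 ≈ r_4·(r_4/r_3)^p = 2.040×10⁻¹²·(9.4532e-07)^1.9999 = 2.040×10⁻¹²·8.9487e-13 ≈ 1.826e-24.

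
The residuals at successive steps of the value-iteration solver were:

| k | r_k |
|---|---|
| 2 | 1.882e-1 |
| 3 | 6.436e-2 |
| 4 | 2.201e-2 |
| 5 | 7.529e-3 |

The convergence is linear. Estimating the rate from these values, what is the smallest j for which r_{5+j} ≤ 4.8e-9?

Rate ρ ≈ r_5/r_4 = 7.529e-3/2.201e-2 = 0.3421.
After j more steps, r_{5+j} ≈ 7.529e-3·ρ^j; need ρ^j ≤ 4.8e-9/7.529e-3 = 6.37535e-07.
j ≥ ln(6.37535e-07)/ln(0.3421) = -14.2657/-1.07265 = 13.299.
So 14 more iterations are needed.

14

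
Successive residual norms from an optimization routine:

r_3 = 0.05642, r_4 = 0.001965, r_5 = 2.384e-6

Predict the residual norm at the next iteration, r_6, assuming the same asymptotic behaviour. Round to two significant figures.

3.5e-12

First estimate the order: p ≈ ln(r_5/r_4) / ln(r_4/r_3) = ln(2.384e-6/0.001965)/ln(0.001965/0.05642) = ln(0.00121323)/ln(0.0348281) ≈ 1.9999.
Then r_6 ≈ r_5·(r_5/r_4)^p = 2.384e-6·(0.00121323)^1.9999 = 2.384e-6·1.47292e-06 ≈ 3.511e-12.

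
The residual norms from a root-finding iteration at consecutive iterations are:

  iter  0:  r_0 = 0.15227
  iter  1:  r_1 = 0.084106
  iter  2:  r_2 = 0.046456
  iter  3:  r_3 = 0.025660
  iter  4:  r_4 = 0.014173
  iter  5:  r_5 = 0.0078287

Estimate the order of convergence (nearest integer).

1

Consecutive ratios: r_5/r_4 = 0.0078287/0.014173 = 0.552367, r_4/r_3 = 0.014173/0.025660 = 0.552338.
p ≈ ln(0.552367)/ln(0.552338) = -0.5935/-0.5936 ≈ 1.00.
So the convergence is linear (order 1).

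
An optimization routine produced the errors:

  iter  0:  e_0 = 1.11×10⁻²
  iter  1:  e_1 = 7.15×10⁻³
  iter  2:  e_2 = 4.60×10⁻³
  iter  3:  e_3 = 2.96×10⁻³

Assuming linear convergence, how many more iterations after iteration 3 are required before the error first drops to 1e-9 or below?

Rate ρ ≈ e_3/e_2 = 2.96×10⁻³/4.60×10⁻³ = 0.6435.
After j more steps, e_{3+j} ≈ 2.96×10⁻³·ρ^j; need ρ^j ≤ 1e-9/2.96×10⁻³ = 3.37838e-07.
j ≥ ln(3.37838e-07)/ln(0.6435) = -14.9007/-0.44083 = 33.801.
So 34 more iterations are needed.

34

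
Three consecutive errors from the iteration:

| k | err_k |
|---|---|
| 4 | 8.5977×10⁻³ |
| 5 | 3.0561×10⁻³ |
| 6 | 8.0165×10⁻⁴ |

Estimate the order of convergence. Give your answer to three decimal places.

p ≈ ln(err_6/err_5) / ln(err_5/err_4)
  = ln(8.0165×10⁻⁴/3.0561×10⁻³) / ln(3.0561×10⁻³/8.5977×10⁻³)
  = ln(0.262311) / ln(0.355456)
  = -1.338224 / -1.034354 ≈ 1.293778

1.294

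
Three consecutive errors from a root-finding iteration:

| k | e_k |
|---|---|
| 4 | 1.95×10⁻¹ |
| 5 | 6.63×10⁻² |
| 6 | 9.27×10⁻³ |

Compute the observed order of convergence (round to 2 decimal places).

1.82

p ≈ ln(e_6/e_5) / ln(e_5/e_4)
  = ln(9.27×10⁻³/6.63×10⁻²) / ln(6.63×10⁻²/1.95×10⁻¹)
  = ln(0.139819) / ln(0.34)
  = -1.96741 / -1.07881 ≈ 1.82369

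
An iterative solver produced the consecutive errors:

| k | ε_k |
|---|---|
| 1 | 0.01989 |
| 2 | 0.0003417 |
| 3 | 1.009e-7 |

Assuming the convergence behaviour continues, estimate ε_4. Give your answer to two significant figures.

8.8e-15

First estimate the order: p ≈ ln(ε_3/ε_2) / ln(ε_2/ε_1) = ln(1.009e-7/0.0003417)/ln(0.0003417/0.01989) = ln(0.000295288)/ln(0.0171795) ≈ 1.9999.
Then ε_4 ≈ ε_3·(ε_3/ε_2)^p = 1.009e-7·(0.000295288)^1.9999 = 1.009e-7·8.72659e-08 ≈ 8.805e-15.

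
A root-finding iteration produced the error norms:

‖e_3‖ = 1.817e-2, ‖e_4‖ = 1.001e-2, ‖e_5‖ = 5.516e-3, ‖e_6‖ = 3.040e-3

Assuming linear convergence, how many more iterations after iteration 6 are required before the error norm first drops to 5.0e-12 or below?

34

Rate ρ ≈ ‖e_6‖/‖e_5‖ = 3.040e-3/5.516e-3 = 0.5511.
After j more steps, ‖e_{6+j}‖ ≈ 3.040e-3·ρ^j; need ρ^j ≤ 5.0e-12/3.040e-3 = 1.64474e-09.
j ≥ ln(1.64474e-09)/ln(0.5511) = -20.2257/-0.59584 = 33.945.
So 34 more iterations are needed.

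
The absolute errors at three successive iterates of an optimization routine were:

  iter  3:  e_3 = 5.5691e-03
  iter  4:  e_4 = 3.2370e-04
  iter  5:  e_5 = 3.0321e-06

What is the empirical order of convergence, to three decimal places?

1.642

p ≈ ln(e_5/e_4) / ln(e_4/e_3)
  = ln(3.0321e-06/3.2370e-04) / ln(3.2370e-04/5.5691e-03)
  = ln(0.00936701) / ln(0.0581243)
  = -4.670561 / -2.845171 ≈ 1.641575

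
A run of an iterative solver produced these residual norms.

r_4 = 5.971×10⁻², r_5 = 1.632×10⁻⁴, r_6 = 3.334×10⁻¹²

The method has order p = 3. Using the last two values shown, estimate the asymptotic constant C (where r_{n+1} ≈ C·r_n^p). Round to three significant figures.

C ≈ r_6 / r_5^3
  = 3.334×10⁻¹² / (1.632×10⁻⁴)^3
  = 3.334×10⁻¹² / 4.34671e-12 ≈ 0.76702

0.767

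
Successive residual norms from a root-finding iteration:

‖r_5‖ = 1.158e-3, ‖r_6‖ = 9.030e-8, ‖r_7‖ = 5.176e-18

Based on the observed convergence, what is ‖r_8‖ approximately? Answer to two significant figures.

First estimate the order: p ≈ ln(‖r_7‖/‖r_6‖) / ln(‖r_6‖/‖r_5‖) = ln(5.176e-18/9.030e-8)/ln(9.030e-8/1.158e-3) = ln(5.732e-11)/ln(7.79793e-05) ≈ 2.4931.
Then ‖r_8‖ ≈ ‖r_7‖·(‖r_7‖/‖r_6‖)^p = 5.176e-18·(5.732e-11)^2.4931 = 5.176e-18·2.92707e-26 ≈ 1.515e-43.

1.5e-43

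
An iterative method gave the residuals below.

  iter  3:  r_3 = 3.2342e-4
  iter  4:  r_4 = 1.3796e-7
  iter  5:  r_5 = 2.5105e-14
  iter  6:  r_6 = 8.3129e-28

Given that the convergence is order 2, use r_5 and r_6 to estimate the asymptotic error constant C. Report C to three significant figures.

1.32

C ≈ r_6 / r_5^2
  = 8.3129e-28 / (2.5105e-14)^2
  = 8.3129e-28 / 6.30261e-28 ≈ 1.319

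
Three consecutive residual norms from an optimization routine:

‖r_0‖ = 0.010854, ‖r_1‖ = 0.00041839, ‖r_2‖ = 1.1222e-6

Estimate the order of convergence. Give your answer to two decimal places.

p ≈ ln(‖r_2‖/‖r_1‖) / ln(‖r_1‖/‖r_0‖)
  = ln(1.1222e-6/0.00041839) / ln(0.00041839/0.010854)
  = ln(0.00268219) / ln(0.0385471)
  = -5.92112 / -3.25587 ≈ 1.81860

1.82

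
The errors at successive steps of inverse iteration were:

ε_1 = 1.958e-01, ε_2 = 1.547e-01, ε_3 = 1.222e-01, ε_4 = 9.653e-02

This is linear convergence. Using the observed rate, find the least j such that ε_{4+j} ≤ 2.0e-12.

105

Rate ρ ≈ ε_4/ε_3 = 9.653e-02/1.222e-01 = 0.7899.
After j more steps, ε_{4+j} ≈ 9.653e-02·ρ^j; need ρ^j ≤ 2.0e-12/9.653e-02 = 2.07189e-11.
j ≥ ln(2.07189e-11)/ln(0.7899) = -24.6000/-0.23585 = 104.304.
So 105 more iterations are needed.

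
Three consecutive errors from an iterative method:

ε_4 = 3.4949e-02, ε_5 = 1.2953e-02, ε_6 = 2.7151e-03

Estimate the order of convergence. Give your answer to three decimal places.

p ≈ ln(ε_6/ε_5) / ln(ε_5/ε_4)
  = ln(2.7151e-03/1.2953e-02) / ln(1.2953e-02/3.4949e-02)
  = ln(0.209612) / ln(0.370626)
  = -1.562497 / -0.992562 ≈ 1.574206

1.574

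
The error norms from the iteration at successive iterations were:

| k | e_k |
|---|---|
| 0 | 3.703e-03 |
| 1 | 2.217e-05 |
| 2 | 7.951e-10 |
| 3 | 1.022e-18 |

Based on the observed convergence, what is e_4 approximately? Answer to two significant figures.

1.7e-36

First estimate the order: p ≈ ln(e_3/e_2) / ln(e_2/e_1) = ln(1.022e-18/7.951e-10)/ln(7.951e-10/2.217e-05) = ln(1.28537e-09)/ln(3.58638e-05) ≈ 2.0001.
Then e_4 ≈ e_3·(e_3/e_2)^p = 1.022e-18·(1.28537e-09)^2.0001 = 1.022e-18·1.6488e-18 ≈ 1.685e-36.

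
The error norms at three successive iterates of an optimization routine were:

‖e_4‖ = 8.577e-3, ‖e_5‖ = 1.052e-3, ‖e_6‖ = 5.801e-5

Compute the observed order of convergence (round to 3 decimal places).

p ≈ ln(‖e_6‖/‖e_5‖) / ln(‖e_5‖/‖e_4‖)
  = ln(5.801e-5/1.052e-3) / ln(1.052e-3/8.577e-3)
  = ln(0.0551426) / ln(0.122654)
  = -2.897833 / -2.098388 ≈ 1.380981

1.381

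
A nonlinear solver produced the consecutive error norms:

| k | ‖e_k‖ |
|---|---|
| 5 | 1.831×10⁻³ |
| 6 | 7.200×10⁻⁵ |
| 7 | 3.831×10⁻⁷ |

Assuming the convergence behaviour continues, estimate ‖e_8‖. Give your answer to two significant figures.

First estimate the order: p ≈ ln(‖e_7‖/‖e_6‖) / ln(‖e_6‖/‖e_5‖) = ln(3.831×10⁻⁷/7.200×10⁻⁵)/ln(7.200×10⁻⁵/1.831×10⁻³) = ln(0.00532083)/ln(0.0393228) ≈ 1.6181.
Then ‖e_8‖ ≈ ‖e_7‖·(‖e_7‖/‖e_6‖)^p = 3.831×10⁻⁷·(0.00532083)^1.6181 = 3.831×10⁻⁷·0.000209126 ≈ 8.012e-11.

8.0e-11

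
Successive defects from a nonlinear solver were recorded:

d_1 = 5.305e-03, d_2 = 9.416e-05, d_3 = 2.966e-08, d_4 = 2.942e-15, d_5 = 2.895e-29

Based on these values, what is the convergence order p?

2

Consecutive ratios: d_5/d_4 = 2.895e-29/2.942e-15 = 9.84024e-15, d_4/d_3 = 2.942e-15/2.966e-08 = 9.91908e-08.
p ≈ ln(9.84024e-15)/ln(9.91908e-08) = -32.2523/-16.1262 ≈ 2.00.
So the convergence is quadratic (order 2).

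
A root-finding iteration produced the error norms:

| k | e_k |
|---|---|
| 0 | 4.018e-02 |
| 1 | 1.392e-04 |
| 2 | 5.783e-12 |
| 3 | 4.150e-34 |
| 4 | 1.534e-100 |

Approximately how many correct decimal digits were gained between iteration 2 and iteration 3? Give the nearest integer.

22

Digits gained ≈ log₁₀(e_2/e_3) = log₁₀(5.783e-12/4.150e-34) = log₁₀(1.39349e+22) ≈ 22.144.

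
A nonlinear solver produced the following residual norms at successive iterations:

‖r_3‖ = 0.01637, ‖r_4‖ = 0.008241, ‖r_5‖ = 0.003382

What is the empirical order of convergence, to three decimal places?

p ≈ ln(‖r_5‖/‖r_4‖) / ln(‖r_4‖/‖r_3‖)
  = ln(0.003382/0.008241) / ln(0.008241/0.01637)
  = ln(0.410387) / ln(0.503421)
  = -0.890655 / -0.686328 ≈ 1.297710

1.298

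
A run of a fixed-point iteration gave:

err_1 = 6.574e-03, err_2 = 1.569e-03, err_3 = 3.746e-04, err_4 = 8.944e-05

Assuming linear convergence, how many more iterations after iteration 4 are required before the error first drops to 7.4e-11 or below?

10

Rate ρ ≈ err_4/err_3 = 8.944e-05/3.746e-04 = 0.2388.
After j more steps, err_{4+j} ≈ 8.944e-05·ρ^j; need ρ^j ≤ 7.4e-11/8.944e-05 = 8.2737e-07.
j ≥ ln(8.2737e-07)/ln(0.2388) = -14.0050/-1.43213 = 9.779.
So 10 more iterations are needed.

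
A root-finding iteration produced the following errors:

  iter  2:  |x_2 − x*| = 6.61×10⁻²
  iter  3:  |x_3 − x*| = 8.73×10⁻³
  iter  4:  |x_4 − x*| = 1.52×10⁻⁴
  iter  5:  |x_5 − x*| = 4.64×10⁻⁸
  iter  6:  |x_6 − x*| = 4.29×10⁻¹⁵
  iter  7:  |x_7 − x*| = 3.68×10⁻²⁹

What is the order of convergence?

Consecutive ratios: |x_7 − x*|/|x_6 − x*| = 3.68×10⁻²⁹/4.29×10⁻¹⁵ = 8.57809e-15, |x_6 − x*|/|x_5 − x*| = 4.29×10⁻¹⁵/4.64×10⁻⁸ = 9.24569e-08.
p ≈ ln(8.57809e-15)/ln(9.24569e-08) = -32.3896/-16.1965 ≈ 2.00.
So the convergence is quadratic (order 2).

2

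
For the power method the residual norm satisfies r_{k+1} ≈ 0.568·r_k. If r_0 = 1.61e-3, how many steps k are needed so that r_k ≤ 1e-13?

42

After k steps, r_k ≈ 1.61e-3·0.568^k.
Need 0.568^k ≤ 1e-13/1.61e-3 = 6.21118e-11.
k ≥ ln(6.21118e-11)/ln(0.568) = -23.5021/-0.56563 = 41.550.
Smallest integer k = 42.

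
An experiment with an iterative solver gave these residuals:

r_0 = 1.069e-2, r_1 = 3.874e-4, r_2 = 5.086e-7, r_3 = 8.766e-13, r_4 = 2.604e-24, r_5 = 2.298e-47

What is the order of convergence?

2

Consecutive ratios: r_5/r_4 = 2.298e-47/2.604e-24 = 8.82488e-24, r_4/r_3 = 2.604e-24/8.766e-13 = 2.97057e-12.
p ≈ ln(8.82488e-24)/ln(2.97057e-12) = -53.0845/-26.5423 ≈ 2.00.
So the convergence is quadratic (order 2).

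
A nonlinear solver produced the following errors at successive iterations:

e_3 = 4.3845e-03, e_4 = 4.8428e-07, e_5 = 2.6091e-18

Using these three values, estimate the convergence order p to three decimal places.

p ≈ ln(e_5/e_4) / ln(e_4/e_3)
  = ln(2.6091e-18/4.8428e-07) / ln(4.8428e-07/4.3845e-03)
  = ln(5.38759e-12) / ln(0.000110453)
  = -25.946923 / -9.110920 ≈ 2.847893

2.848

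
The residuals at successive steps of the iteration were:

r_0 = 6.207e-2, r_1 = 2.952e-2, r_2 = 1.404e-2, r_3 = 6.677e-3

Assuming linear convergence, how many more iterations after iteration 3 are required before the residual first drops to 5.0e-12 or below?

Rate ρ ≈ r_3/r_2 = 6.677e-3/1.404e-2 = 0.4756.
After j more steps, r_{3+j} ≈ 6.677e-3·ρ^j; need ρ^j ≤ 5.0e-12/6.677e-3 = 7.48839e-10.
j ≥ ln(7.48839e-10)/ln(0.4756) = -21.0125/-0.74318 = 28.274.
So 29 more iterations are needed.

29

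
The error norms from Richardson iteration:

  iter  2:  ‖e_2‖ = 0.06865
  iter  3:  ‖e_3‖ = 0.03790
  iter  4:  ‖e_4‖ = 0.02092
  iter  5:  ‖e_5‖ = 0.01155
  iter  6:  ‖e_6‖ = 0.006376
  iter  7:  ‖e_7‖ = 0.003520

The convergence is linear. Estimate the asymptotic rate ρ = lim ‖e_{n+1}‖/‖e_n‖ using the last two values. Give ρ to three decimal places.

ρ ≈ ‖e_7‖/‖e_6‖ = 0.003520/0.006376 = 0.55207

0.552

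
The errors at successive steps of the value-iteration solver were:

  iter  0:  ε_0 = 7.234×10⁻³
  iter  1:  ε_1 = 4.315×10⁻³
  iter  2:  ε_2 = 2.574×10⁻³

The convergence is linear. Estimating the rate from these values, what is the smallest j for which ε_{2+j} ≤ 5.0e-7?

Rate ρ ≈ ε_2/ε_1 = 2.574×10⁻³/4.315×10⁻³ = 0.5965.
After j more steps, ε_{2+j} ≈ 2.574×10⁻³·ρ^j; need ρ^j ≤ 5.0e-7/2.574×10⁻³ = 0.00019425.
j ≥ ln(0.00019425)/ln(0.5965) = -8.5464/-0.51668 = 16.541.
So 17 more iterations are needed.

17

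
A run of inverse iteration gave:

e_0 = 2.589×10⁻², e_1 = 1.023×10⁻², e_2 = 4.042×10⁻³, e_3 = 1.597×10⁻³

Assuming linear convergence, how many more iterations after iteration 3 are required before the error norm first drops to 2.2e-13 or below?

25

Rate ρ ≈ e_3/e_2 = 1.597×10⁻³/4.042×10⁻³ = 0.3951.
After j more steps, e_{3+j} ≈ 1.597×10⁻³·ρ^j; need ρ^j ≤ 2.2e-13/1.597×10⁻³ = 1.37758e-10.
j ≥ ln(1.37758e-10)/ln(0.3951) = -22.7055/-0.92862 = 24.451.
So 25 more iterations are needed.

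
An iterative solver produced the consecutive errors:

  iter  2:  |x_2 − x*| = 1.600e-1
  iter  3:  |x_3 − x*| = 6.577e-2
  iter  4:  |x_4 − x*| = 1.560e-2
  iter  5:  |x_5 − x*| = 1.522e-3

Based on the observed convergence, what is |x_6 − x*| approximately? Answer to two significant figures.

First estimate the order: p ≈ ln(|x_5 − x*|/|x_4 − x*|) / ln(|x_4 − x*|/|x_3 − x*|) = ln(1.522e-3/1.560e-2)/ln(1.560e-2/6.577e-2) = ln(0.0975641)/ln(0.23719) ≈ 1.6174.
Then |x_6 − x*| ≈ |x_5 − x*|·(|x_5 − x*|/|x_4 − x*|)^p = 1.522e-3·(0.0975641)^1.6174 = 1.522e-3·0.0231888 ≈ 3.529e-05.

3.5e-5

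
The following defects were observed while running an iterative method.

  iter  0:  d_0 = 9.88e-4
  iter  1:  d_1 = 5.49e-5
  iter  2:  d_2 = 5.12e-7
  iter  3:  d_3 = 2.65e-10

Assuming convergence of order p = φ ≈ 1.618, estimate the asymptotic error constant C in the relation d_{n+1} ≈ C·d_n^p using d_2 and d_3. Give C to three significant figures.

C ≈ d_3 / d_2^1.618
  = 2.65e-10 / (5.12e-7)^1.618
  = 2.65e-10 / 6.6313e-11 ≈ 3.9962

4.00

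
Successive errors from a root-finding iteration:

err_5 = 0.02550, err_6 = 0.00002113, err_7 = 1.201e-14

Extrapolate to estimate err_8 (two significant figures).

2.2e-42

First estimate the order: p ≈ ln(err_7/err_6) / ln(err_6/err_5) = ln(1.201e-14/0.00002113)/ln(0.00002113/0.02550) = ln(5.68386e-10)/ln(0.000828627) ≈ 3.0001.
Then err_8 ≈ err_7·(err_7/err_6)^p = 1.201e-14·(5.68386e-10)^3.0001 = 1.201e-14·1.83234e-28 ≈ 2.201e-42.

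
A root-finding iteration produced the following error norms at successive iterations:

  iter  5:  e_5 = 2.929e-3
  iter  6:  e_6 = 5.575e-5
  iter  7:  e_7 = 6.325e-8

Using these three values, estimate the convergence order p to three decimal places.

p ≈ ln(e_7/e_6) / ln(e_6/e_5)
  = ln(6.325e-8/5.575e-5) / ln(5.575e-5/2.929e-3)
  = ln(0.00113453) / ln(0.0190338)
  = -6.781537 / -3.961539 ≈ 1.711844

1.712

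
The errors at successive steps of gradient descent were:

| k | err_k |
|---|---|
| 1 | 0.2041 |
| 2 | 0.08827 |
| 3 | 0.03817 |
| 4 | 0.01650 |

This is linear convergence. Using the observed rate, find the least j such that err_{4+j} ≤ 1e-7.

Rate ρ ≈ err_4/err_3 = 0.01650/0.03817 = 0.4323.
After j more steps, err_{4+j} ≈ 0.01650·ρ^j; need ρ^j ≤ 1e-7/0.01650 = 6.06061e-06.
j ≥ ln(6.06061e-06)/ln(0.4323) = -12.0137/-0.83864 = 14.325.
So 15 more iterations are needed.

15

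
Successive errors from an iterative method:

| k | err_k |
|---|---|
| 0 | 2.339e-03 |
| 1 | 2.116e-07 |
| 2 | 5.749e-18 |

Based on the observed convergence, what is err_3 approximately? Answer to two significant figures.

First estimate the order: p ≈ ln(err_2/err_1) / ln(err_1/err_0) = ln(5.749e-18/2.116e-07)/ln(2.116e-07/2.339e-03) = ln(2.71692e-11)/ln(9.0466e-05) ≈ 2.6131.
Then err_3 ≈ err_2·(err_2/err_1)^p = 5.749e-18·(2.71692e-11)^2.6131 = 5.749e-18·2.45576e-28 ≈ 1.412e-45.

1.4e-45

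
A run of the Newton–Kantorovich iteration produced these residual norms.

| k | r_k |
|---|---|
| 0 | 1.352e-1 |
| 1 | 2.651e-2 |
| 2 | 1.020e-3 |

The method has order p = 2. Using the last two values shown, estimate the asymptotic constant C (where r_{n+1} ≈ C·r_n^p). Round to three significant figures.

1.45

C ≈ r_2 / r_1^2
  = 1.020e-3 / (2.651e-2)^2
  = 1.020e-3 / 0.00070278 ≈ 1.4514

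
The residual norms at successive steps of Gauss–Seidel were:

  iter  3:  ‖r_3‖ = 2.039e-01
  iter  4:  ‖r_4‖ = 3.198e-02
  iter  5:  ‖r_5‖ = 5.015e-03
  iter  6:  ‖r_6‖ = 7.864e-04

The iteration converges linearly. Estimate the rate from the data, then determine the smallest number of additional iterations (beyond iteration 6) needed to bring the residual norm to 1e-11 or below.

10

Rate ρ ≈ ‖r_6‖/‖r_5‖ = 7.864e-04/5.015e-03 = 0.1568.
After j more steps, ‖r_{6+j}‖ ≈ 7.864e-04·ρ^j; need ρ^j ≤ 1e-11/7.864e-04 = 1.27162e-08.
j ≥ ln(1.27162e-08)/ln(0.1568) = -18.1804/-1.85278 = 9.812.
So 10 more iterations are needed.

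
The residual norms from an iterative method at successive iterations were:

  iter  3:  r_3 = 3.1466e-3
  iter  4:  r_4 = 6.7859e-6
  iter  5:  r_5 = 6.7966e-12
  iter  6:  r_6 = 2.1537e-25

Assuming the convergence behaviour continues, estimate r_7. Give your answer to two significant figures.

9.1e-56

First estimate the order: p ≈ ln(r_6/r_5) / ln(r_5/r_4) = ln(2.1537e-25/6.7966e-12)/ln(6.7966e-12/6.7859e-6) = ln(3.16879e-14)/ln(1.00158e-06) ≈ 2.2501.
Then r_7 ≈ r_6·(r_6/r_5)^p = 2.1537e-25·(3.16879e-14)^2.2501 = 2.1537e-25·4.22338e-31 ≈ 9.096e-56.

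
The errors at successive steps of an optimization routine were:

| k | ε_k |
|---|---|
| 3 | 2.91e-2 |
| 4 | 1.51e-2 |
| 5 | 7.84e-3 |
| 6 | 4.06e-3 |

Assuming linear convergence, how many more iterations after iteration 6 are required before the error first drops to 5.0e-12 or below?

Rate ρ ≈ ε_6/ε_5 = 4.06e-3/7.84e-3 = 0.5179.
After j more steps, ε_{6+j} ≈ 4.06e-3·ρ^j; need ρ^j ≤ 5.0e-12/4.06e-3 = 1.23153e-09.
j ≥ ln(1.23153e-09)/ln(0.5179) = -20.5150/-0.65797 = 31.179.
So 32 more iterations are needed.

32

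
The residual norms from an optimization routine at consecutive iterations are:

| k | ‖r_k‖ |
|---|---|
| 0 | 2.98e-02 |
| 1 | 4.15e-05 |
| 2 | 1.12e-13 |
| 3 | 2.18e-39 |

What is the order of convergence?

Consecutive ratios: ‖r_3‖/‖r_2‖ = 2.18e-39/1.12e-13 = 1.94643e-26, ‖r_2‖/‖r_1‖ = 1.12e-13/4.15e-05 = 2.6988e-09.
p ≈ ln(1.94643e-26)/ln(2.6988e-09) = -59.2012/-19.7305 ≈ 3.00.
So the convergence is cubic (order 3).

3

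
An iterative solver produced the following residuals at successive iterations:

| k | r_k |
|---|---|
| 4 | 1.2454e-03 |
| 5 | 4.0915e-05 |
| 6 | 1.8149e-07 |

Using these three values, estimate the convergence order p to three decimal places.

p ≈ ln(r_6/r_5) / ln(r_5/r_4)
  = ln(1.8149e-07/4.0915e-05) / ln(4.0915e-05/1.2454e-03)
  = ln(0.00443578) / ln(0.0328529)
  = -5.418052 / -3.415715 ≈ 1.586213

1.586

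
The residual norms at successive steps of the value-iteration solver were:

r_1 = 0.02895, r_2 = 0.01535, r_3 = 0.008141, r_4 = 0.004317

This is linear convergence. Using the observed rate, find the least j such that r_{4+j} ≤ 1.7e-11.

Rate ρ ≈ r_4/r_3 = 0.004317/0.008141 = 0.5303.
After j more steps, r_{4+j} ≈ 0.004317·ρ^j; need ρ^j ≤ 1.7e-11/0.004317 = 3.93792e-09.
j ≥ ln(3.93792e-09)/ln(0.5303) = -19.3526/-0.63431 = 30.510.
So 31 more iterations are needed.

31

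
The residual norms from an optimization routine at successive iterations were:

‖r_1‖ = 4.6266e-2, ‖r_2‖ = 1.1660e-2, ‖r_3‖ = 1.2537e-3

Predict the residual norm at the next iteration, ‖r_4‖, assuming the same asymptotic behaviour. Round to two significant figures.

First estimate the order: p ≈ ln(‖r_3‖/‖r_2‖) / ln(‖r_2‖/‖r_1‖) = ln(1.2537e-3/1.1660e-2)/ln(1.1660e-2/4.6266e-2) = ln(0.107521)/ln(0.252021) ≈ 1.6181.
Then ‖r_4‖ ≈ ‖r_3‖·(‖r_3‖/‖r_2‖)^p = 1.2537e-3·(0.107521)^1.6181 = 1.2537e-3·0.0270931 ≈ 3.397e-05.

3.4e-5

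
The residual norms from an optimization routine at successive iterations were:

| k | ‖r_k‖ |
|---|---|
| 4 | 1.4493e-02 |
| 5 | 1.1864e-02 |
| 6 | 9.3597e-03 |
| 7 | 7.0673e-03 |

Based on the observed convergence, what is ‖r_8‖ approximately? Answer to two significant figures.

First estimate the order: p ≈ ln(‖r_7‖/‖r_6‖) / ln(‖r_6‖/‖r_5‖) = ln(7.0673e-03/9.3597e-03)/ln(9.3597e-03/1.1864e-02) = ln(0.755078)/ln(0.788916) ≈ 1.1849.
Then ‖r_8‖ ≈ ‖r_7‖·(‖r_7‖/‖r_6‖)^p = 7.0673e-03·(0.755078)^1.1849 = 7.0673e-03·0.716857 ≈ 0.005066.

5.1e-3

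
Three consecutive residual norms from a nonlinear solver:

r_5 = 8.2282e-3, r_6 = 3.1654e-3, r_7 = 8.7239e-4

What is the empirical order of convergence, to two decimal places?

p ≈ ln(r_7/r_6) / ln(r_6/r_5)
  = ln(8.7239e-4/3.1654e-3) / ln(3.1654e-3/8.2282e-3)
  = ln(0.275602) / ln(0.384701)
  = -1.28880 / -0.95529 ≈ 1.34912

1.35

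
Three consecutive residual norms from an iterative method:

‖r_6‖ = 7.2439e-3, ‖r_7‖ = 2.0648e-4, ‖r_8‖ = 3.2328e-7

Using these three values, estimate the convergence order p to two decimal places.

1.82

p ≈ ln(‖r_8‖/‖r_7‖) / ln(‖r_7‖/‖r_6‖)
  = ln(3.2328e-7/2.0648e-4) / ln(2.0648e-4/7.2439e-3)
  = ln(0.00156567) / ln(0.028504)
  = -6.45944 / -3.55771 ≈ 1.81562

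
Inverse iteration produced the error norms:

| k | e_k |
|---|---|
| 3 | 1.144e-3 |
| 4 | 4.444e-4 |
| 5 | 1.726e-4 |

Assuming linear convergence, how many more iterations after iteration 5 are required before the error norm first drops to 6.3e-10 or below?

14

Rate ρ ≈ e_5/e_4 = 1.726e-4/4.444e-4 = 0.3884.
After j more steps, e_{5+j} ≈ 1.726e-4·ρ^j; need ρ^j ≤ 6.3e-10/1.726e-4 = 3.65006e-06.
j ≥ ln(3.65006e-06)/ln(0.3884) = -12.5208/-0.94572 = 13.239.
So 14 more iterations are needed.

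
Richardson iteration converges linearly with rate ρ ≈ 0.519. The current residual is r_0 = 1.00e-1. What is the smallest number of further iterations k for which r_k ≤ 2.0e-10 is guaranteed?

31

After k steps, r_k ≈ 1.00e-1·0.519^k.
Need 0.519^k ≤ 2.0e-10/1.00e-1 = 2e-09.
k ≥ ln(2e-09)/ln(0.519) = -20.0301/-0.65585 = 30.541.
Smallest integer k = 31.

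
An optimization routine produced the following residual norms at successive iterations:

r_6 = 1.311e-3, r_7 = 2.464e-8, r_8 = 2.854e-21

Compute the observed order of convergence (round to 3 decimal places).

p ≈ ln(r_8/r_7) / ln(r_7/r_6)
  = ln(2.854e-21/2.464e-8) / ln(2.464e-8/1.311e-3)
  = ln(1.15828e-13) / ln(1.87948e-05)
  = -29.786670 / -10.881930 ≈ 2.737260

2.737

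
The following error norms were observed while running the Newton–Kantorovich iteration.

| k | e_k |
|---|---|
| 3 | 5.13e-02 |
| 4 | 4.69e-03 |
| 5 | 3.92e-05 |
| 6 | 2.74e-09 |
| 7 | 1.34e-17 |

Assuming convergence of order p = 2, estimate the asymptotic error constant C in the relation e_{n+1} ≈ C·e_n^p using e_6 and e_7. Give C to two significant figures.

1.8

C ≈ e_7 / e_6^2
  = 1.34e-17 / (2.74e-09)^2
  = 1.34e-17 / 7.5076e-18 ≈ 1.7849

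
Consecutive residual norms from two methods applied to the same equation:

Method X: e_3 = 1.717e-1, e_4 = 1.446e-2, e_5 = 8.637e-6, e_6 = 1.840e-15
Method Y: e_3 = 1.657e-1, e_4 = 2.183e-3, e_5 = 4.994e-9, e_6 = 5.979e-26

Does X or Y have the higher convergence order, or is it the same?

Method X: p ≈ ln(1.840e-15/8.637e-6)/ln(8.637e-6/1.446e-2) ≈ 3.00.
Method Y: p ≈ ln(5.979e-26/4.994e-9)/ln(4.994e-9/2.183e-3) ≈ 3.00.
Both orders ≈ 3.0 — effectively the same.

same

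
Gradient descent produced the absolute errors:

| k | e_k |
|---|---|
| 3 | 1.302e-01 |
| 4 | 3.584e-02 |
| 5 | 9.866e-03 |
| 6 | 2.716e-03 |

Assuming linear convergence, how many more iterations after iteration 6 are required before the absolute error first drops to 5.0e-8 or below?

9

Rate ρ ≈ e_6/e_5 = 2.716e-03/9.866e-03 = 0.2753.
After j more steps, e_{6+j} ≈ 2.716e-03·ρ^j; need ρ^j ≤ 5.0e-8/2.716e-03 = 1.84094e-05.
j ≥ ln(1.84094e-05)/ln(0.2753) = -10.9026/-1.28989 = 8.452.
So 9 more iterations are needed.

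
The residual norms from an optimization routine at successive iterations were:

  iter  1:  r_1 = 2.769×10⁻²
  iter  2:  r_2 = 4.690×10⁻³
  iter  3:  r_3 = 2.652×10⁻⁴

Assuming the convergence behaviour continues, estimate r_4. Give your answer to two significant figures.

First estimate the order: p ≈ ln(r_3/r_2) / ln(r_2/r_1) = ln(2.652×10⁻⁴/4.690×10⁻³)/ln(4.690×10⁻³/2.769×10⁻²) = ln(0.0565458)/ln(0.169375) ≈ 1.6178.
Then r_4 ≈ r_3·(r_3/r_2)^p = 2.652×10⁻⁴·(0.0565458)^1.6178 = 2.652×10⁻⁴·0.00958591 ≈ 2.542e-06.

2.5e-6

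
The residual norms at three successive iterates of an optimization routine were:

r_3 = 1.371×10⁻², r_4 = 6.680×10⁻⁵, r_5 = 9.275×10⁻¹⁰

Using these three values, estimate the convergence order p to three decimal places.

2.101

p ≈ ln(r_5/r_4) / ln(r_4/r_3)
  = ln(9.275×10⁻¹⁰/6.680×10⁻⁵) / ln(6.680×10⁻⁵/1.371×10⁻²)
  = ln(1.38847e-05) / ln(0.00487236)
  = -11.184723 / -5.324177 ≈ 2.100742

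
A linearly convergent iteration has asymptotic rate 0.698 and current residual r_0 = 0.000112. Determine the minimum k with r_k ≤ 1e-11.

After k steps, r_k ≈ 0.000112·0.698^k.
Need 0.698^k ≤ 1e-11/0.000112 = 8.92857e-08.
k ≥ ln(8.92857e-08)/ln(0.698) = -16.2314/-0.35954 = 45.145.
Smallest integer k = 46.

46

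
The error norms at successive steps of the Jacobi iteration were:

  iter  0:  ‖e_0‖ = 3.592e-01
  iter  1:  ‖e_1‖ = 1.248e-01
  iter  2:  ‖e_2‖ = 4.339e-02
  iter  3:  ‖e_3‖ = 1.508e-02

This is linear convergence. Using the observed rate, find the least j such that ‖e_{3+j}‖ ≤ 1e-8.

Rate ρ ≈ ‖e_3‖/‖e_2‖ = 1.508e-02/4.339e-02 = 0.3475.
After j more steps, ‖e_{3+j}‖ ≈ 1.508e-02·ρ^j; need ρ^j ≤ 1e-8/1.508e-02 = 6.6313e-07.
j ≥ ln(6.6313e-07)/ln(0.3475) = -14.2263/-1.05699 = 13.459.
So 14 more iterations are needed.

14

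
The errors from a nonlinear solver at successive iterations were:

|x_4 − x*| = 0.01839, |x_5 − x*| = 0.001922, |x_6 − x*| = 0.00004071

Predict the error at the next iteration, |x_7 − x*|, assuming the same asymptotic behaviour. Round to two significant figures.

5.7e-8

First estimate the order: p ≈ ln(|x_6 − x*|/|x_5 − x*|) / ln(|x_5 − x*|/|x_4 − x*|) = ln(0.00004071/0.001922)/ln(0.001922/0.01839) = ln(0.0211811)/ln(0.104513) ≈ 1.7068.
Then |x_7 − x*| ≈ |x_6 − x*|·(|x_6 − x*|/|x_5 − x*|)^p = 0.00004071·(0.0211811)^1.7068 = 0.00004071·0.00138909 ≈ 5.655e-08.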